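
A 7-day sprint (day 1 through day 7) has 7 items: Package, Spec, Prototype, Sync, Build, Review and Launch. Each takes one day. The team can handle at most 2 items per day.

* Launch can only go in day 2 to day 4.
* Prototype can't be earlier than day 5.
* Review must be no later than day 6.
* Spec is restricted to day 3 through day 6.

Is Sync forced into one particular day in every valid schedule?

No

Sync can be day 1 (e.g. Review=day 1; Launch=day 2; Package=day 2; Spec=day 3; Build=day 3; Sync=day 1; Prototype=day 5) or day 2 (e.g. Prototype in day 5, Build in day 3, Sync in day 2, Launch in day 2, Spec in day 3, Review in day 1, Package in day 1).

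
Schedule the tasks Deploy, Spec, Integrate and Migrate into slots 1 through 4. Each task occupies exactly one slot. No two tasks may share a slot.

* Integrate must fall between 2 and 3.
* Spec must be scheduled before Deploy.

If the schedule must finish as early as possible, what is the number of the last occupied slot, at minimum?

The precedence chain requires at least 2 distinct slots.
With at most 1 per slot and 4 tasks, at least 4 slots are needed.
4 works (last occupied slot: 4): for example Migrate in 4; Deploy in 3; Integrate in 2; Spec in 1.

slot 4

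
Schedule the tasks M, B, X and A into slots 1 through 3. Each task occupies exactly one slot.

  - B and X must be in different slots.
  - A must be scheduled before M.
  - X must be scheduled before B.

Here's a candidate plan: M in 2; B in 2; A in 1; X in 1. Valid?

A must be scheduled before M — holds.
X must be scheduled before B — holds.
B and X must be in different slots — holds.

Yes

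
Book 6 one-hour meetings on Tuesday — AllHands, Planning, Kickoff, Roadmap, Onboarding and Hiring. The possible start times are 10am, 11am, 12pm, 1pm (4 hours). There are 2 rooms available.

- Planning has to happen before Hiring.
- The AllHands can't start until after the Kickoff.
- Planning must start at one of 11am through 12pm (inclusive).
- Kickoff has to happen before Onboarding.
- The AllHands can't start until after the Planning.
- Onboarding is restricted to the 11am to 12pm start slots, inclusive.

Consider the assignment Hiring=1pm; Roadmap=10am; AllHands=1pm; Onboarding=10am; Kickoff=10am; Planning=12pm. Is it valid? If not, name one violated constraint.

Planning must start at one of 11am through 12pm (inclusive) — holds.
Onboarding is restricted to the 11am to 12pm start slots, inclusive — violated.
Kickoff has to happen before Onboarding — violated.
The AllHands can't start until after the Kickoff — holds.
Planning has to happen before Hiring — holds.
The AllHands can't start until after the Planning — holds.
There are 2 rooms available — violated.

No — it violates: Onboarding is restricted to the 11am to 12pm start slots, inclusive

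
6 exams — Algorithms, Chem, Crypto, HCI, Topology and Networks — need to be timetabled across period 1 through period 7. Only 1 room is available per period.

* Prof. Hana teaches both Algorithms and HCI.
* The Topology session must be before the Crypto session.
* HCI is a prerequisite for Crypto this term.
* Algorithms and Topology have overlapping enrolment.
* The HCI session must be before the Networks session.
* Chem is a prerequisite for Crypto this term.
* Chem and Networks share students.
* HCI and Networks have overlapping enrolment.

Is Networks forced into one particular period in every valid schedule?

No

Networks can be period 2 (e.g. Algorithms=period 6, Networks=period 2, Topology=period 4, HCI=period 1, Crypto=period 5, Chem=period 3) or period 3 (e.g. HCI -> period 1; Chem -> period 2; Crypto -> period 5; Algorithms -> period 6; Networks -> period 3; Topology -> period 4).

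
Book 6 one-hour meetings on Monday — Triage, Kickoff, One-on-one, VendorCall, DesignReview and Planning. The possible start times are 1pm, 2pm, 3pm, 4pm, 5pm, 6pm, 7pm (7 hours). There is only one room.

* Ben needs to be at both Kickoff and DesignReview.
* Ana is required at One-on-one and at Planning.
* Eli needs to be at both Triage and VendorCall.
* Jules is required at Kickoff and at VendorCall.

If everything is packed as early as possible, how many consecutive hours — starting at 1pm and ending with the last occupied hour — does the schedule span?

6

With at most 1 per hour and 6 meetings, at least 6 hours are needed.
6 works (last occupied hour: 6pm): for example Kickoff in 2pm, Planning in 6pm, Triage in 1pm, One-on-one in 3pm, VendorCall in 4pm, DesignReview in 5pm.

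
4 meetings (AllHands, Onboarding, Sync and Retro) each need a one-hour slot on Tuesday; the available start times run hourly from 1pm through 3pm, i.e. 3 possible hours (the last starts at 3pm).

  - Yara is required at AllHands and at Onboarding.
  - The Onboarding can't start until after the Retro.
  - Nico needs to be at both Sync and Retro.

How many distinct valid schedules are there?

Splitting on AllHands: it can be 1pm (6), 2pm (4), 3pm (2). Listing each branch's schedules as (Onboarding, Sync, Retro):
AllHands=1pm: (2pm,2pm,1pm) (2pm,3pm,1pm) (3pm,1pm,2pm) (3pm,2pm,1pm) (3pm,3pm,1pm) (3pm,3pm,2pm) — 6.
AllHands=2pm: (3pm,1pm,2pm) (3pm,2pm,1pm) (3pm,3pm,1pm) (3pm,3pm,2pm) — 4.
AllHands=3pm: (2pm,2pm,1pm) (2pm,3pm,1pm) — 2.
Summing: 6 + 4 + 2 = 12.

12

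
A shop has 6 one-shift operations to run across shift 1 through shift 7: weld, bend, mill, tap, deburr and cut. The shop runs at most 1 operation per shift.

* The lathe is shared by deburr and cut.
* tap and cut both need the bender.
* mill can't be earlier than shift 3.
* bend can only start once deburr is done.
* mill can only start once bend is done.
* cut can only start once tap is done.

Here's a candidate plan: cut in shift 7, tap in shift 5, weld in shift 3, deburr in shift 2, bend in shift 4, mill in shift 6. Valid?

cut can only start once tap is done — holds.
tap and cut both need the bender — holds.
mill can't be earlier than shift 3 — holds.
The shop runs at most 1 operation per shift — holds.
bend can only start once deburr is done — holds.
mill can only start once bend is done — holds.
The lathe is shared by deburr and cut — holds.

Yes, all constraints hold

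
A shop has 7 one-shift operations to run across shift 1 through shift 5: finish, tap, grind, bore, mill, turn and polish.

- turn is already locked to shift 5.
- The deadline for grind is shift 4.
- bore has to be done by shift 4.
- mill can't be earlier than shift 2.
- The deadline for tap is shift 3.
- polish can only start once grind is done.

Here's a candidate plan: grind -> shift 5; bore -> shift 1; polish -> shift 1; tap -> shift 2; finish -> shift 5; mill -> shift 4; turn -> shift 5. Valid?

No — it violates: polish can only start once grind is done

The deadline for tap is shift 3 — holds.
turn is already locked to shift 5 — holds.
mill can't be earlier than shift 2 — holds.
polish can only start once grind is done — violated.
The deadline for grind is shift 4 — violated.
bore has to be done by shift 4 — holds.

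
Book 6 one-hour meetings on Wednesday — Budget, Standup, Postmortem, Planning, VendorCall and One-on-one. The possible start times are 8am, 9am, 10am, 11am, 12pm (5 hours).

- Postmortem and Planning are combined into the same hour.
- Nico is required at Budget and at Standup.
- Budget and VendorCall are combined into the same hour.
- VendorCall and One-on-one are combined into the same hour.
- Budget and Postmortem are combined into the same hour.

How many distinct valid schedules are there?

20

Splitting on Budget: it can be 8am (4), 9am (4), 10am (4), 11am (4), 12pm (4). Listing each branch's schedules as (Standup, Postmortem, Planning, VendorCall, One-on-one):
Budget=8am: (9am,8am,8am,8am,8am) (10am,8am,8am,8am,8am) (11am,8am,8am,8am,8am) (12pm,8am,8am,8am,8am) — 4.
Budget=9am: (8am,9am,9am,9am,9am) (10am,9am,9am,9am,9am) (11am,9am,9am,9am,9am) (12pm,9am,9am,9am,9am) — 4.
Budget=10am: (8am,10am,10am,10am,10am) (9am,10am,10am,10am,10am) (11am,10am,10am,10am,10am) (12pm,10am,10am,10am,10am) — 4.
Budget=11am: (8am,11am,11am,11am,11am) (9am,11am,11am,11am,11am) (10am,11am,11am,11am,11am) (12pm,11am,11am,11am,11am) — 4.
Budget=12pm: (8am,12pm,12pm,12pm,12pm) (9am,12pm,12pm,12pm,12pm) (10am,12pm,12pm,12pm,12pm) (11am,12pm,12pm,12pm,12pm) — 4.
Summing: 4 + 4 + 4 + 4 + 4 = 20.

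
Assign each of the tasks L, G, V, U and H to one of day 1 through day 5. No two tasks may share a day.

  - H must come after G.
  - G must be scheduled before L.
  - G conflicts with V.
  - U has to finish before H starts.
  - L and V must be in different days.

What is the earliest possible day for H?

Precedence pushes H to at least day 2.
H at day 3 is achievable: G in day 1; H in day 3; V in day 5; L in day 4; U in day 2.
Nothing earlier works — the conflict and capacity constraints rule out every day before day 3.

day 3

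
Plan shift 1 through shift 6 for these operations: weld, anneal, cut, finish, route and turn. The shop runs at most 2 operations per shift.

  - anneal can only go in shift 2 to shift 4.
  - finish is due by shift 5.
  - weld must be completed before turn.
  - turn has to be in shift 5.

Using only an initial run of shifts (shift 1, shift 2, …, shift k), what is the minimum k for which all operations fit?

5

The precedence chain requires at least 2 distinct shifts.
With at most 2 per shift and 6 operations, at least 3 shifts are needed.
turn can't be placed before shift 5, so the schedule must run through at least shift 5.
5 works (last occupied shift: shift 5): for example route=shift 3, anneal=shift 2, finish=shift 2, turn=shift 5, weld=shift 1, cut=shift 1.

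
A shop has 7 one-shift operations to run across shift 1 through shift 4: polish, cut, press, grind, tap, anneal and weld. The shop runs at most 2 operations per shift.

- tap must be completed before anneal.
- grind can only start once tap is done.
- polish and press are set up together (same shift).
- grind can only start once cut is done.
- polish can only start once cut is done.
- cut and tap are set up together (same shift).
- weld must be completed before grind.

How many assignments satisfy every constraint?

Splitting on polish: it can be shift 2 (2), shift 3 (3), shift 4 (3). Listing each branch's schedules as (cut, press, grind, tap, anneal, weld) by shift number:
polish=shift 2: (1,2,4,1,3,3) (1,2,4,1,4,3) — 2.
polish=shift 3: (1,3,4,1,2,2) (1,3,4,1,4,2) (2,3,4,2,4,1) — 3.
polish=shift 4: (1,4,3,1,2,2) (1,4,3,1,3,2) (2,4,3,2,3,1) — 3.
Summing: 2 + 3 + 3 = 8.

8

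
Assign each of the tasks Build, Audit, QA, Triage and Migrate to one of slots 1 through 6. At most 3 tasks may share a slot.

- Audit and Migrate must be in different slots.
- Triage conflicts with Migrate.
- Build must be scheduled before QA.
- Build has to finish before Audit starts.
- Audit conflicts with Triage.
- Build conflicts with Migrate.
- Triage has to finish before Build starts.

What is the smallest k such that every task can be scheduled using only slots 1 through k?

The precedence chain requires at least 3 distinct slots.
With at most 3 per slot and 5 tasks, at least 2 slots are needed.
Could 3 slots be enough, i.e. nothing placed later than 3? No: QA must come after Build (at 1 or later) → {2, 3}; Build must come before QA (at 3 or earlier) → {1, 2}; Audit must come after Build (at 1 or later) → {2, 3}; Build must come after Triage (at 1 or later) → {2}; Triage must come before Build (at 2 or earlier) → {1}; Migrate can't share with Triage (1) → {2, 3}; Migrate can't share with Build (2) → {3}; Audit can't share with Migrate (3) → {2}; Audit must come after Build (at 2 or later) → nothing is left.
So 3 slots is not enough.
4 works (last occupied slot: 4): for example QA=3; Build=2; Audit=3; Triage=1; Migrate=4.

4 slots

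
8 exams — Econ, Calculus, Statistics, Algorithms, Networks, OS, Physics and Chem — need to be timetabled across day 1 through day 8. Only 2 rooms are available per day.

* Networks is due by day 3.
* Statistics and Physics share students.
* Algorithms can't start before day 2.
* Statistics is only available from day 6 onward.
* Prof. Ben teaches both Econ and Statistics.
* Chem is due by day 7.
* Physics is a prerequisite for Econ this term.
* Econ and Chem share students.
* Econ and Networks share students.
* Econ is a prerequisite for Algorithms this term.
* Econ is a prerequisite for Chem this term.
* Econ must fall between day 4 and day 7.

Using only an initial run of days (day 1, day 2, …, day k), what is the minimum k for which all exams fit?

6 days

The precedence chain requires at least 3 distinct days.
With at most 2 per day and 8 exams, at least 4 days are needed.
Statistics can't be placed before day 6, so the schedule must run through at least day 6.
6 works (last occupied day: day 6): for example Chem in day 5, Physics in day 1, OS in day 2, Econ in day 4, Calculus in day 2, Networks in day 1, Statistics in day 6, Algorithms in day 5.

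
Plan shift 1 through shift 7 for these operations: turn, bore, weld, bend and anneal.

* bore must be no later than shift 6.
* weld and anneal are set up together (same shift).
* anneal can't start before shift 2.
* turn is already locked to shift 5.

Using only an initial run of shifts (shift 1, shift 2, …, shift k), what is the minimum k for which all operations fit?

5 shifts

turn can't be placed before shift 5, so the schedule must run through at least shift 5.
5 works (last occupied shift: shift 5): for example bend -> shift 1; anneal -> shift 2; weld -> shift 2; bore -> shift 1; turn -> shift 5.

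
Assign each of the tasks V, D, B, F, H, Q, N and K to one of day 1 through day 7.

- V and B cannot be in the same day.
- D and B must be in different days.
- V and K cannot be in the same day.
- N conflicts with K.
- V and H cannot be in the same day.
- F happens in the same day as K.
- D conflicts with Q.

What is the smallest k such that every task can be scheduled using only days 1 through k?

Could 1 day be enough, i.e. nothing placed later than day 1? No: B can't share with V (day 1) → nothing is left.
So 1 day is not enough.
2 works (last occupied day: day 2): for example N=day 1; F=day 2; H=day 2; V=day 1; B=day 2; K=day 2; D=day 1; Q=day 2.

2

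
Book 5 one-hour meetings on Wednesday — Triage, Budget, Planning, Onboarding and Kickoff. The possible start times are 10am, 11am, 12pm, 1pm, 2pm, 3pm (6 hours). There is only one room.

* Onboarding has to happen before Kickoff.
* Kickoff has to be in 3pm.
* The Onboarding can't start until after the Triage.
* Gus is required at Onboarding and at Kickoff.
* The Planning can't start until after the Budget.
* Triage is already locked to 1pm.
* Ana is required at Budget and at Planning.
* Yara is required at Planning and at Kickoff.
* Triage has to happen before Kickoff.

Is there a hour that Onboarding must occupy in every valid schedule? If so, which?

Triage is fixed at 1pm and must come before Onboarding, so Onboarding is at least 2pm.
Kickoff is fixed at 3pm and must come after Onboarding, so Onboarding is at most 2pm.
So Onboarding must be 2pm.

2pm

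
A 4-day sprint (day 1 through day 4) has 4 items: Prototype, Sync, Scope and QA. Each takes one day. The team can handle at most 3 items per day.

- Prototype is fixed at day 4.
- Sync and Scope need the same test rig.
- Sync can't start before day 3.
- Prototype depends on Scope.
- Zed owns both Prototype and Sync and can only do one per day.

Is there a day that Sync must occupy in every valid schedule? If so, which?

Sync's window is day 3–day 4.
Prototype is fixed at day 4, and Sync can't share a day with Prototype.
So Sync must be day 3.

day 3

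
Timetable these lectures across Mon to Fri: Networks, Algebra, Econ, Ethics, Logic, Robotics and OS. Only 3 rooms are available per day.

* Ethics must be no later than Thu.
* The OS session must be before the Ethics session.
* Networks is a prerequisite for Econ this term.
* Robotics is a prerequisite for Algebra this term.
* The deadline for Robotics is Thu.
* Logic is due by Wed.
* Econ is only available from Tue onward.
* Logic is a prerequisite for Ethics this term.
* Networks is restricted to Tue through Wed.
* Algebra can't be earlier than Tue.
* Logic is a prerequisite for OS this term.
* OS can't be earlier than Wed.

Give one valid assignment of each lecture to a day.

Robotics -> Mon, Ethics -> Thu, Networks -> Tue, Algebra -> Tue, Logic -> Mon, Econ -> Wed, OS -> Wed

Checking: Logic(Mon) before Ethics(Thu); Robotics(Mon) before Algebra(Tue); OS(Wed) before Ethics(Thu); Logic(Mon) before OS(Wed); Networks(Tue) before Econ(Wed); Logic=Mon in [Mon,Wed]; Econ=Wed in [Tue,Fri]; Networks=Tue in [Tue,Wed]; Ethics=Thu in [Mon,Thu]; Algebra=Tue in [Tue,Fri]; Robotics=Mon in [Mon,Thu]; OS=Wed in [Wed,Fri]; max 2 per day (cap 3).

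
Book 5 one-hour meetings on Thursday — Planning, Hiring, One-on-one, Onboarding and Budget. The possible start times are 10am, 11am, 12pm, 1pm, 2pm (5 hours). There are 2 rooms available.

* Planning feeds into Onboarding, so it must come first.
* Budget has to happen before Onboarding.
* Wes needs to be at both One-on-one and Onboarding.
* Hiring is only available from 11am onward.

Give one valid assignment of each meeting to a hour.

Planning=10am; Hiring=11am; Budget=10am; Onboarding=11am; One-on-one=12pm

Checking: Budget(10am) before Onboarding(11am); Planning(10am) before Onboarding(11am); One-on-one(12pm) != Onboarding(11am); Hiring=11am in [11am,2pm]; max 2 per hour (cap 2).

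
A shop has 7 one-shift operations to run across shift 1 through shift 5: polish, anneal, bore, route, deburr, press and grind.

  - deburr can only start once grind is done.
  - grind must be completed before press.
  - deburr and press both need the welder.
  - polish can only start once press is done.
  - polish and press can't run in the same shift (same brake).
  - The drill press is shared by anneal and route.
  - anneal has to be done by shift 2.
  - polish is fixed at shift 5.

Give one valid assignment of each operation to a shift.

press in shift 2, bore in shift 1, deburr in shift 3, anneal in shift 1, grind in shift 1, polish in shift 5, route in shift 2

Checking: grind(shift 1) before press(shift 2); grind(shift 1) before deburr(shift 3); press(shift 2) before polish(shift 5); anneal(shift 1) != route(shift 2); deburr(shift 3) != press(shift 2); polish(shift 5) != press(shift 2); polish=shift 5 in [shift 5,shift 5]; anneal=shift 1 in [shift 1,shift 2].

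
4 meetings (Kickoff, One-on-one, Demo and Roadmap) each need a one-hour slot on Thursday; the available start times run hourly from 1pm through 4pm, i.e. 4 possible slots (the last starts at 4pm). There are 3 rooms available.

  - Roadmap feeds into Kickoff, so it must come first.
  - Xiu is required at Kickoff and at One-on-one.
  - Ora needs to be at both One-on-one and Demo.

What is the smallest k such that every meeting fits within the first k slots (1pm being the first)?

2

The precedence chain requires at least 2 distinct slots.
With at most 3 per slot and 4 meetings, at least 2 slots are needed.
2 works (last occupied slot: 2pm): for example Kickoff=2pm, Roadmap=1pm, One-on-one=1pm, Demo=2pm.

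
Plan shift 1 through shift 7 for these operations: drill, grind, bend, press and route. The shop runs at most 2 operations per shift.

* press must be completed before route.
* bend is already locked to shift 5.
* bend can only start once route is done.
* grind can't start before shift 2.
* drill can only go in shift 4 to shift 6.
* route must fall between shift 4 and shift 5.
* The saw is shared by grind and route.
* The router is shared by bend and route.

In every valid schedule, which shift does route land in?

route's window is shift 4–shift 5.
bend is fixed at shift 5, and route can't share a shift with bend.
So route must be shift 4.

shift 4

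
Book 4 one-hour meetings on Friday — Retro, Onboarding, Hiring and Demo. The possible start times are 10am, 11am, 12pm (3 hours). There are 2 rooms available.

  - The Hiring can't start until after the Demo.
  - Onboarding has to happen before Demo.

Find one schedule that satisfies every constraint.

Retro -> 10am; Demo -> 11am; Onboarding -> 10am; Hiring -> 12pm

Checking: Onboarding(10am) before Demo(11am); Demo(11am) before Hiring(12pm); max 2 per hour (cap 2).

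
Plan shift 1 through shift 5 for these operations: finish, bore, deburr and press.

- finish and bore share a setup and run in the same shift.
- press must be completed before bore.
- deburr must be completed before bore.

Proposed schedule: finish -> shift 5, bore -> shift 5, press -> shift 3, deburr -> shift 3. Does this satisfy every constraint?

Yes

finish and bore share a setup and run in the same shift — holds.
press must be completed before bore — holds.
deburr must be completed before bore — holds.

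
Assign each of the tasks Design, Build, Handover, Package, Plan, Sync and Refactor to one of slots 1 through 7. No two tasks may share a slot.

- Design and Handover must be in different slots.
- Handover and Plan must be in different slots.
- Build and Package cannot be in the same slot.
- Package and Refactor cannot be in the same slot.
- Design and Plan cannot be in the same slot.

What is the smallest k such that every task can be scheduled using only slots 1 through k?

With at most 1 per slot and 7 tasks, at least 7 slots are needed.
7 works (last occupied slot: 7): for example Build in 2, Design in 1, Handover in 3, Plan in 5, Sync in 6, Package in 4, Refactor in 7.

7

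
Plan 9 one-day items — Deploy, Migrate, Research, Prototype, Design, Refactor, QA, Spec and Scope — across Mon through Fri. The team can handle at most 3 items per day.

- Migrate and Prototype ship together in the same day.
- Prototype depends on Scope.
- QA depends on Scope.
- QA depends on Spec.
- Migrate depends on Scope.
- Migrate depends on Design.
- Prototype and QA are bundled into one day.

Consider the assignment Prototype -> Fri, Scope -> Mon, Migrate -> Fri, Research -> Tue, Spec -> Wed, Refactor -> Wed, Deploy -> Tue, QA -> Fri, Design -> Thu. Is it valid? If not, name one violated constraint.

Yes

QA depends on Spec — holds.
QA depends on Scope — holds.
Migrate depends on Design — holds.
Migrate depends on Scope — holds.
Prototype depends on Scope — holds.
Migrate and Prototype ship together in the same day — holds.
The team can handle at most 3 items per day — holds.
Prototype and QA are bundled into one day — holds.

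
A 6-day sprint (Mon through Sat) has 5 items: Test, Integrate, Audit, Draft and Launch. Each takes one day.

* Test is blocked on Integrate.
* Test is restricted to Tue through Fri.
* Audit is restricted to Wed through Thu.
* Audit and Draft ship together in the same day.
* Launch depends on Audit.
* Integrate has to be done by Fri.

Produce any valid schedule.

Test -> Tue, Launch -> Thu, Draft -> Wed, Audit -> Wed, Integrate -> Mon

Checking: Audit(Wed) before Launch(Thu); Integrate(Mon) before Test(Tue); Audit = Draft = Wed; Audit=Wed in [Wed,Thu]; Integrate=Mon in [Mon,Fri]; Test=Tue in [Tue,Fri].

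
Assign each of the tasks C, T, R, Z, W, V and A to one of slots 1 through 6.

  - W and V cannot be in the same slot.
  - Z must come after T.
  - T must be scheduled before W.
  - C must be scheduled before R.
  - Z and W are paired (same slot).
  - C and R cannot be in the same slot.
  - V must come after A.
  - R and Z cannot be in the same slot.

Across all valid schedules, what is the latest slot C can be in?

5

Downstream work caps C at 5.
C at 5 is achievable: R in 6, T in 1, A in 1, Z in 2, V in 3, W in 2, C in 5.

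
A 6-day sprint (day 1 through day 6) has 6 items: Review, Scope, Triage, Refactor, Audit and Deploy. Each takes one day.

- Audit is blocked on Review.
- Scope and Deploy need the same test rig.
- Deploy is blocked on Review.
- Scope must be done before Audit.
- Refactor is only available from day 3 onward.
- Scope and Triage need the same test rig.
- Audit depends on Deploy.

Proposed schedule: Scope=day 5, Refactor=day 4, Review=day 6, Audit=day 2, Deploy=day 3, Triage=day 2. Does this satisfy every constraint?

Refactor is only available from day 3 onward — holds.
Scope and Deploy need the same test rig — holds.
Scope and Triage need the same test rig — holds.
Audit depends on Deploy — violated.
Deploy is blocked on Review — violated.
Scope must be done before Audit — violated.
Audit is blocked on Review — violated.

Invalid. Audit is blocked on Review.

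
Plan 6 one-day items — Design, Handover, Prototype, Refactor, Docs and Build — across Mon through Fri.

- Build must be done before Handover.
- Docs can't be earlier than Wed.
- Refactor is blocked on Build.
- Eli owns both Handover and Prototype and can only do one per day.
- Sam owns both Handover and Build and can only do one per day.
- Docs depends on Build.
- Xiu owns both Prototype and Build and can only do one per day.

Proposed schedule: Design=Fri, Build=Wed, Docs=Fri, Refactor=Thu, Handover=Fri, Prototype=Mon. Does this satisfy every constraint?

Yes

Refactor is blocked on Build — holds.
Eli owns both Handover and Prototype and can only do one per day — holds.
Docs can't be earlier than Wed — holds.
Xiu owns both Prototype and Build and can only do one per day — holds.
Docs depends on Build — holds.
Build must be done before Handover — holds.
Sam owns both Handover and Build and can only do one per day — holds.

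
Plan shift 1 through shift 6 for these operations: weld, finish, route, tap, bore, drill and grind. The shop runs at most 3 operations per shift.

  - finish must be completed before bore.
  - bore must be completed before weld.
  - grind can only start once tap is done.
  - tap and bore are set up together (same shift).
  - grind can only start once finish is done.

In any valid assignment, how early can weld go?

shift 3

Precedence pushes weld to at least shift 3.
weld at shift 3 is achievable: grind in shift 3, weld in shift 3, drill in shift 1, bore in shift 2, tap in shift 2, finish in shift 1, route in shift 1.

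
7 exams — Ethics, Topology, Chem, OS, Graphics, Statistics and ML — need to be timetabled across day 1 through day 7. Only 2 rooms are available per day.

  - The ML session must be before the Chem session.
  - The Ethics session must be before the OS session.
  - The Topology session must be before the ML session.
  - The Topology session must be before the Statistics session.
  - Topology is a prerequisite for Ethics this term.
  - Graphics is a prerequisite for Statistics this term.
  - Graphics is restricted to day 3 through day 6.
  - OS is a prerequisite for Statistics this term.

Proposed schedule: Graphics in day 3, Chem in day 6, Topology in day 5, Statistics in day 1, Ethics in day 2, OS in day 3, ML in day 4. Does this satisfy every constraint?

Only 2 rooms are available per day — holds.
The ML session must be before the Chem session — holds.
OS is a prerequisite for Statistics this term — violated.
Graphics is restricted to day 3 through day 6 — holds.
Graphics is a prerequisite for Statistics this term — violated.
Topology is a prerequisite for Ethics this term — violated.
The Topology session must be before the Statistics session — violated.
The Ethics session must be before the OS session — holds.
The Topology session must be before the ML session — violated.

Invalid. The Topology session must be before the Statistics session.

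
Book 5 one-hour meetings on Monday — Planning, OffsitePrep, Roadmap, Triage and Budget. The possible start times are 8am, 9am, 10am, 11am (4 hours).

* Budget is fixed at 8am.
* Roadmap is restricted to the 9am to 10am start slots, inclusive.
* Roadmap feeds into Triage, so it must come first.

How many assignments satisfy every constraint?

48

Splitting on Planning: it can be 8am (12), 9am (12), 10am (12), 11am (12). Listing each branch's schedules as (OffsitePrep, Roadmap, Triage, Budget):
Planning=8am: (8am,9am,10am,8am) (8am,9am,11am,8am) (8am,10am,11am,8am) (9am,9am,10am,8am) (9am,9am,11am,8am) (9am,10am,11am,8am) (10am,9am,10am,8am) (10am,9am,11am,8am) (10am,10am,11am,8am) (11am,9am,10am,8am) (11am,9am,11am,8am) (11am,10am,11am,8am) — 12.
Planning=9am: (8am,9am,10am,8am) (8am,9am,11am,8am) (8am,10am,11am,8am) (9am,9am,10am,8am) (9am,9am,11am,8am) (9am,10am,11am,8am) (10am,9am,10am,8am) (10am,9am,11am,8am) (10am,10am,11am,8am) (11am,9am,10am,8am) (11am,9am,11am,8am) (11am,10am,11am,8am) — 12.
Planning=10am: (8am,9am,10am,8am) (8am,9am,11am,8am) (8am,10am,11am,8am) (9am,9am,10am,8am) (9am,9am,11am,8am) (9am,10am,11am,8am) (10am,9am,10am,8am) (10am,9am,11am,8am) (10am,10am,11am,8am) (11am,9am,10am,8am) (11am,9am,11am,8am) (11am,10am,11am,8am) — 12.
Planning=11am: (8am,9am,10am,8am) (8am,9am,11am,8am) (8am,10am,11am,8am) (9am,9am,10am,8am) (9am,9am,11am,8am) (9am,10am,11am,8am) (10am,9am,10am,8am) (10am,9am,11am,8am) (10am,10am,11am,8am) (11am,9am,10am,8am) (11am,9am,11am,8am) (11am,10am,11am,8am) — 12.
Summing: 12 + 12 + 12 + 12 = 48.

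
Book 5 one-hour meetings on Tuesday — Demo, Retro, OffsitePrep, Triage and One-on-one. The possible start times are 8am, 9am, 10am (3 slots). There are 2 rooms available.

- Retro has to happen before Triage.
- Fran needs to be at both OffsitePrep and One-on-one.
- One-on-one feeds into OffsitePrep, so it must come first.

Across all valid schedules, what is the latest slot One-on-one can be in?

9am

Downstream work caps One-on-one at 9am.
One-on-one at 9am is achievable: One-on-one=9am, Demo=8am, Triage=9am, Retro=8am, OffsitePrep=10am.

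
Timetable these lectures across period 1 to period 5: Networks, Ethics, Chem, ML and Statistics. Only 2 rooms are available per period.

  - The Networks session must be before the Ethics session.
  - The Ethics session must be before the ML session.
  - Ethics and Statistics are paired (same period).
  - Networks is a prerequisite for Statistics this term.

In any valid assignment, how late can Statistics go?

Precedence pushes Statistics to at least period 2; Statistics must be in the same period as Ethics, which can't be after period 4, so Statistics is at most period 4.
Statistics at period 4 is achievable: Chem -> period 1; ML -> period 5; Ethics -> period 4; Statistics -> period 4; Networks -> period 1.

period 4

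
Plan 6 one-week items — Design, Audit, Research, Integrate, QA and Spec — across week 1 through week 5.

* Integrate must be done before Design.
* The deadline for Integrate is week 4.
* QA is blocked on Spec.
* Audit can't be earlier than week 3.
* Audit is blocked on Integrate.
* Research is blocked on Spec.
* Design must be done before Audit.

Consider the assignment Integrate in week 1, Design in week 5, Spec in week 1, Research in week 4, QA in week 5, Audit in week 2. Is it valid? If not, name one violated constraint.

No — it violates: Design must be done before Audit

The deadline for Integrate is week 4 — holds.
Research is blocked on Spec — holds.
Audit is blocked on Integrate — holds.
Design must be done before Audit — violated.
QA is blocked on Spec — holds.
Integrate must be done before Design — holds.
Audit can't be earlier than week 3 — violated.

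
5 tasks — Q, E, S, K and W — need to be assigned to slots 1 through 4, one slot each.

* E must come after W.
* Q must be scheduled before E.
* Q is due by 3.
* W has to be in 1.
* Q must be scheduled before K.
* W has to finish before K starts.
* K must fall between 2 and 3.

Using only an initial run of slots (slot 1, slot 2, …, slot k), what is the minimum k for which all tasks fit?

2 slots

The precedence chain requires at least 2 distinct slots.
2 works (last occupied slot: 2): for example E -> 2, Q -> 1, S -> 1, K -> 2, W -> 1.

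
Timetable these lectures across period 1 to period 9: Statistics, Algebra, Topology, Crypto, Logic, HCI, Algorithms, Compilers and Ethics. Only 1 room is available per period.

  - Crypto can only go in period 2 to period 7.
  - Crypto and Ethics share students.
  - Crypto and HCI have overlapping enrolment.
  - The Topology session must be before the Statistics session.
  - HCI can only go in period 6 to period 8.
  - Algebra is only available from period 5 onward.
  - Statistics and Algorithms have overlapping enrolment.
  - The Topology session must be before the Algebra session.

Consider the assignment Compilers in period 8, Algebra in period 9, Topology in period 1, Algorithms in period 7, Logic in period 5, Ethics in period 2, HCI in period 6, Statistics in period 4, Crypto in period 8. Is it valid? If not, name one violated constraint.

Crypto and Ethics share students — holds.
Only 1 room is available per period — violated.
Algebra is only available from period 5 onward — holds.
The Topology session must be before the Algebra session — holds.
Crypto and HCI have overlapping enrolment — holds.
The Topology session must be before the Statistics session — holds.
Statistics and Algorithms have overlapping enrolment — holds.
Crypto can only go in period 2 to period 7 — violated.
HCI can only go in period 6 to period 8 — holds.

No — it violates: Crypto can only go in period 2 to period 7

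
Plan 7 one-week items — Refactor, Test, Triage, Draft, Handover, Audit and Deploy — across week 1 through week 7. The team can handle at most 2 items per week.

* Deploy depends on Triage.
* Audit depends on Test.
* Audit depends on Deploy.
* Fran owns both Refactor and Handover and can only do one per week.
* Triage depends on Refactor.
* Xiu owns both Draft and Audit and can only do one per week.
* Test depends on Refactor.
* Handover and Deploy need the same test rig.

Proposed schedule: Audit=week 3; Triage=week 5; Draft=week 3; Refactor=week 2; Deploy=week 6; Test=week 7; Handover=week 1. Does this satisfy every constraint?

Invalid. Audit depends on Test.

Handover and Deploy need the same test rig — holds.
Xiu owns both Draft and Audit and can only do one per week — violated.
The team can handle at most 2 items per week — holds.
Audit depends on Deploy — violated.
Test depends on Refactor — holds.
Fran owns both Refactor and Handover and can only do one per week — holds.
Deploy depends on Triage — holds.
Audit depends on Test — violated.
Triage depends on Refactor — holds.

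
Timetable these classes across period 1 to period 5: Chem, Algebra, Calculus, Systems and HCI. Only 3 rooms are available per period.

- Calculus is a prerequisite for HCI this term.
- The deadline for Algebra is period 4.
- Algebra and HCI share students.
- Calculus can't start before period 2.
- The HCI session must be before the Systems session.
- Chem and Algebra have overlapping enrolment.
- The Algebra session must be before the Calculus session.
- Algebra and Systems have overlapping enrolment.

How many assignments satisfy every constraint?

Splitting on Chem: it can be period 1 (1), period 2 (4), period 3 (5), period 4 (5), period 5 (5). Listing each branch's schedules as (Algebra, Calculus, Systems, HCI) by period number:
Chem=period 1: (2,3,5,4) — 1.
Chem=period 2: (1,2,4,3) (1,2,5,3) (1,2,5,4) (1,3,5,4) — 4.
Chem=period 3: (1,2,4,3) (1,2,5,3) (1,2,5,4) (1,3,5,4) (2,3,5,4) — 5.
Chem=period 4: (1,2,4,3) (1,2,5,3) (1,2,5,4) (1,3,5,4) (2,3,5,4) — 5.
Chem=period 5: (1,2,4,3) (1,2,5,3) (1,2,5,4) (1,3,5,4) (2,3,5,4) — 5.
Summing: 1 + 4 + 5 + 5 + 5 = 20.

20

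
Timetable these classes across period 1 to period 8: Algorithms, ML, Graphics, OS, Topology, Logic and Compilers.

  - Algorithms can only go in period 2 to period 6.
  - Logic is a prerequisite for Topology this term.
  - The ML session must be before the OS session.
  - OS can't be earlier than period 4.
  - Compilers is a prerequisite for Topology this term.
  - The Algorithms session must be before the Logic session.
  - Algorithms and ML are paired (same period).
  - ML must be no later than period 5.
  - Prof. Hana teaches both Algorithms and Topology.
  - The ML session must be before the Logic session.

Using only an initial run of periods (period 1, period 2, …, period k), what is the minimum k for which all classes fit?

The precedence chain requires at least 3 distinct periods.
OS can't be placed before period 4, so the schedule must run through at least period 4.
4 works (last occupied period: period 4): for example ML in period 2, Algorithms in period 2, Topology in period 4, OS in period 4, Compilers in period 1, Graphics in period 1, Logic in period 3.

4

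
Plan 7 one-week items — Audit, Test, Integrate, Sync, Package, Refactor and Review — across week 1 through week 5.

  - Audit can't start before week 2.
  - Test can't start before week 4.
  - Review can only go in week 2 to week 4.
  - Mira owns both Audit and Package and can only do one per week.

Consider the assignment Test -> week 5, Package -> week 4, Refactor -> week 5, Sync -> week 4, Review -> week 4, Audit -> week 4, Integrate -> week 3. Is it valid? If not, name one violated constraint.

Audit can't start before week 2 — holds.
Test can't start before week 4 — holds.
Review can only go in week 2 to week 4 — holds.
Mira owns both Audit and Package and can only do one per week — violated.

No — it violates: Mira owns both Audit and Package and can only do one per week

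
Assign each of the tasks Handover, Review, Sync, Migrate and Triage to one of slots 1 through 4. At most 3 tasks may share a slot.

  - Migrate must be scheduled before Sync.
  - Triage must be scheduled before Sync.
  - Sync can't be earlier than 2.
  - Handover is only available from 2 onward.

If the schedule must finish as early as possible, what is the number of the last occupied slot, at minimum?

The precedence chain requires at least 2 distinct slots.
With at most 3 per slot and 5 tasks, at least 2 slots are needed.
2 works (last occupied slot: 2): for example Sync -> 2; Migrate -> 1; Handover -> 2; Triage -> 1; Review -> 1.

2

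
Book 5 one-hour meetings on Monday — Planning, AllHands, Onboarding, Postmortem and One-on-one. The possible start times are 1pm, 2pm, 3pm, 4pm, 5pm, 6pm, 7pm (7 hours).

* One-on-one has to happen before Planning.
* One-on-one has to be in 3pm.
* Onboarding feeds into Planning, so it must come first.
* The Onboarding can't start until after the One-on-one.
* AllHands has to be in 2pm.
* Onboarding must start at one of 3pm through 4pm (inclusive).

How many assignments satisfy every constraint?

21

Splitting on Planning: it can be 5pm (7), 6pm (7), 7pm (7). Listing each branch's schedules as (AllHands, Onboarding, Postmortem, One-on-one):
Planning=5pm: (2pm,4pm,1pm,3pm) (2pm,4pm,2pm,3pm) (2pm,4pm,3pm,3pm) (2pm,4pm,4pm,3pm) (2pm,4pm,5pm,3pm) (2pm,4pm,6pm,3pm) (2pm,4pm,7pm,3pm) — 7.
Planning=6pm: (2pm,4pm,1pm,3pm) (2pm,4pm,2pm,3pm) (2pm,4pm,3pm,3pm) (2pm,4pm,4pm,3pm) (2pm,4pm,5pm,3pm) (2pm,4pm,6pm,3pm) (2pm,4pm,7pm,3pm) — 7.
Planning=7pm: (2pm,4pm,1pm,3pm) (2pm,4pm,2pm,3pm) (2pm,4pm,3pm,3pm) (2pm,4pm,4pm,3pm) (2pm,4pm,5pm,3pm) (2pm,4pm,6pm,3pm) (2pm,4pm,7pm,3pm) — 7.
Summing: 7 + 7 + 7 = 21.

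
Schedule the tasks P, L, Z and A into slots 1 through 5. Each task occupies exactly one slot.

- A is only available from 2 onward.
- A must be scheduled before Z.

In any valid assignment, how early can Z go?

3

Precedence pushes Z to at least 3.
Z at 3 is achievable: A in 2, Z in 3, L in 1, P in 1.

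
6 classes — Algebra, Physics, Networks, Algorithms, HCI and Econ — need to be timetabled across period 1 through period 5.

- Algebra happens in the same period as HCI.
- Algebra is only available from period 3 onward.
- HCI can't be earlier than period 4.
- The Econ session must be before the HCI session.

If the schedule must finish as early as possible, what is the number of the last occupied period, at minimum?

4

The precedence chain requires at least 2 distinct periods.
HCI can't be placed before period 4, so the schedule must run through at least period 4.
4 works (last occupied period: period 4): for example Econ=period 1, Physics=period 1, Algebra=period 4, HCI=period 4, Networks=period 1, Algorithms=period 1.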